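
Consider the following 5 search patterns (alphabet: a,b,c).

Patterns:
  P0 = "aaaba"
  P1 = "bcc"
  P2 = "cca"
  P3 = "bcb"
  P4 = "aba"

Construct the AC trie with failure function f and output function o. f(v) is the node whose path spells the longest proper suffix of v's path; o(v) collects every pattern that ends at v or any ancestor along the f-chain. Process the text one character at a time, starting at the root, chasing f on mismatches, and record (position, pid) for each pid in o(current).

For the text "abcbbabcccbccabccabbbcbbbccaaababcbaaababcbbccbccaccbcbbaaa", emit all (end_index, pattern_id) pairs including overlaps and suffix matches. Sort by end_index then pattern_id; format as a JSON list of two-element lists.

Build:
Trie (insert patterns):
  0='ε' goto a→1 b→6 c→9
  1='a' goto a→2 b→13
  2='aa' goto a→3
  3='aaa' goto b→4
  4='aaab' goto a→5
  5='aaaba' goto ·  ←P0
  6='b' goto c→7
  7='bc' goto b→12 c→8
  8='bcc' goto ·  ←P1
  9='c' goto c→10
  10='cc' goto a→11
  11='cca' goto ·  ←P2
  12='bcb' goto ·  ←P3
  13='ab' goto a→14
  14='aba' goto ·  ←P4

Failure links (BFS by depth):
  fail(1) 'a': from fail(0)=0 chase 'a': 0 ⇒ 0;  out=∅∪out(0)=∅
  fail(6) 'b': from fail(0)=0 chase 'b': 0 ⇒ 0;  out=∅∪out(0)=∅
  fail(9) 'c': from fail(0)=0 chase 'c': 0 ⇒ 0;  out=∅∪out(0)=∅
  fail(2) 'aa': from fail(1)=0 chase 'a': 0 ⇒ 1;  out=∅∪out(1)=∅
  fail(7) 'bc': from fail(6)=0 chase 'c': 0 ⇒ 9;  out=∅∪out(9)=∅
  fail(10) 'cc': from fail(9)=0 chase 'c': 0 ⇒ 9;  out=∅∪out(9)=∅
  fail(13) 'ab': from fail(1)=0 chase 'b': 0 ⇒ 6;  out=∅∪out(6)=∅
  fail(3) 'aaa': from fail(2)=1 chase 'a': 1 ⇒ 2;  out=∅∪out(2)=∅
  fail(8) 'bcc': from fail(7)=9 chase 'c': 9 ⇒ 10;  out={1}∪out(10)={1}
  fail(11) 'cca': from fail(10)=9 chase 'a': 9→0 ⇒ 1;  out={2}∪out(1)={2}
  fail(12) 'bcb': from fail(7)=9 chase 'b': 9→0 ⇒ 6;  out={3}∪out(6)={3}
  fail(14) 'aba': from fail(13)=6 chase 'a': 6→0 ⇒ 1;  out={4}∪out(1)={4}
  fail(4) 'aaab': from fail(3)=2 chase 'b': 2→1 ⇒ 13;  out=∅∪out(13)=∅
  fail(5) 'aaaba': from fail(4)=13 chase 'a': 13 ⇒ 14;  out={0}∪out(14)={0,4}

Run:
i=0 'a': node 0→1
i=1 'b': node 1→13
i=2 'c': node 13→7 ·f
i=3 'b': node 7→12  → match P3@[1:3]
i=4 'b': node 12→6 ·f
i=5 'a': node 6→1 ·f
i=6 'b': node 1→13
i=7 'c': node 13→7 ·f
i=8 'c': node 7→8  → match P1@[6:8]
i=9 'c': node 8→10 ·f
i=10 'b': node 10→6 ·f
i=11 'c': node 6→7
i=12 'c': node 7→8  → match P1@[10:12]
i=13 'a': node 8→11 ·f  → match P2@[11:13]
i=14 'b': node 11→13 ·f
i=15 'c': node 13→7 ·f
i=16 'c': node 7→8  → match P1@[14:16]
i=17 'a': node 8→11 ·f  → match P2@[15:17]
i=18 'b': node 11→13 ·f
i=19 'b': node 13→6 ·f
i=20 'b': node 6→6 ·f
i=21 'c': node 6→7
i=22 'b': node 7→12  → match P3@[20:22]
i=23 'b': node 12→6 ·f
i=24 'b': node 6→6 ·f
i=25 'c': node 6→7
i=26 'c': node 7→8  → match P1@[24:26]
i=27 'a': node 8→11 ·f  → match P2@[25:27]
i=28 'a': node 11→2 ·f
i=29 'a': node 2→3
i=30 'b': node 3→4
i=31 'a': node 4→5  → match P0@[27:31],P4@[29:31]
i=32 'b': node 5→13 ·f
i=33 'c': node 13→7 ·f
i=34 'b': node 7→12  → match P3@[32:34]
i=35 'a': node 12→1 ·f
i=36 'a': node 1→2
i=37 'a': node 2→3
i=38 'b': node 3→4
i=39 'a': node 4→5  → match P0@[35:39],P4@[37:39]
i=40 'b': node 5→13 ·f
i=41 'c': node 13→7 ·f
i=42 'b': node 7→12  → match P3@[40:42]
i=43 'b': node 12→6 ·f
i=44 'c': node 6→7
i=45 'c': node 7→8  → match P1@[43:45]
i=46 'b': node 8→6 ·f
i=47 'c': node 6→7
i=48 'c': node 7→8  → match P1@[46:48]
i=49 'a': node 8→11 ·f  → match P2@[47:49]
i=50 'c': node 11→9 ·f
i=51 'c': node 9→10
i=52 'b': node 10→6 ·f
i=53 'c': node 6→7
i=54 'b': node 7→12  → match P3@[52:54]
i=55 'b': node 12→6 ·f
i=56 'a': node 6→1 ·f
i=57 'a': node 1→2
i=58 'a': node 2→3

Matches: [[3,3],[8,1],[12,1],[13,2],[16,1],[17,2],[22,3],[26,1],[27,2],[31,0],[31,4],[34,3],[39,0],[39,4],[42,3],[45,1],[48,1],[49,2],[54,3]]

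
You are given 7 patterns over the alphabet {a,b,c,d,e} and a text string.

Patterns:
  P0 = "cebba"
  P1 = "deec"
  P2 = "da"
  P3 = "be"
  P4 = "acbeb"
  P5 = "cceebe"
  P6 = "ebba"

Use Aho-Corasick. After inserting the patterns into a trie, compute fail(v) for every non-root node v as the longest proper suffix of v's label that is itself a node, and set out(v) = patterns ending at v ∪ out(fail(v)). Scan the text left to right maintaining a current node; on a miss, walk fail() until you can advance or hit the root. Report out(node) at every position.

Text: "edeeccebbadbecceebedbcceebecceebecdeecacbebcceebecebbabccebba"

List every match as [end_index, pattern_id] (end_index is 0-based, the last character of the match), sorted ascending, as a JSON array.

Build:
Trie (insert patterns):
  n0 'ε': a→13 b→11 c→1 d→6 e→23
  n1 'c': c→18 e→2
  n2 'ce': b→3
  n3 'ceb': b→4
  n4 'cebb': a→5
  n5 'cebba': ·  [P0 ends]
  n6 'd': a→10 e→7
  n7 'de': e→8
  n8 'dee': c→9
  n9 'deec': ·  [P1 ends]
  n10 'da': ·  [P2 ends]
  n11 'b': e→12
  n12 'be': ·  [P3 ends]
  n13 'a': c→14
  n14 'ac': b→15
  n15 'acb': e→16
  n16 'acbe': b→17
  n17 'acbeb': ·  [P4 ends]
  n18 'cc': e→19
  n19 'cce': e→20
  n20 'ccee': b→21
  n21 'cceeb': e→22
  n22 'cceebe': ·  [P5 ends]
  n23 'e': b→24
  n24 'eb': b→25
  n25 'ebb': a→26
  n26 'ebba': ·  [P6 ends]

Failure links (BFS by depth):
  fail(1) 'c': from fail(0)=0 chase 'c': 0 ⇒ 0;  out=∅∪out(0)=∅
  fail(6) 'd': from fail(0)=0 chase 'd': 0 ⇒ 0;  out=∅∪out(0)=∅
  fail(11) 'b': from fail(0)=0 chase 'b': 0 ⇒ 0;  out=∅∪out(0)=∅
  fail(13) 'a': from fail(0)=0 chase 'a': 0 ⇒ 0;  out=∅∪out(0)=∅
  fail(23) 'e': from fail(0)=0 chase 'e': 0 ⇒ 0;  out=∅∪out(0)=∅
  fail(2) 'ce': from fail(1)=0 chase 'e': 0 ⇒ 23;  out=∅∪out(23)=∅
  fail(7) 'de': from fail(6)=0 chase 'e': 0 ⇒ 23;  out=∅∪out(23)=∅
  fail(10) 'da': from fail(6)=0 chase 'a': 0 ⇒ 13;  out={2}∪out(13)={2}
  fail(12) 'be': from fail(11)=0 chase 'e': 0 ⇒ 23;  out={3}∪out(23)={3}
  fail(14) 'ac': from fail(13)=0 chase 'c': 0 ⇒ 1;  out=∅∪out(1)=∅
  fail(18) 'cc': from fail(1)=0 chase 'c': 0 ⇒ 1;  out=∅∪out(1)=∅
  fail(24) 'eb': from fail(23)=0 chase 'b': 0 ⇒ 11;  out=∅∪out(11)=∅
  fail(3) 'ceb': from fail(2)=23 chase 'b': 23 ⇒ 24;  out=∅∪out(24)=∅
  fail(8) 'dee': from fail(7)=23 chase 'e': 23→0 ⇒ 23;  out=∅∪out(23)=∅
  fail(15) 'acb': from fail(14)=1 chase 'b': 1→0 ⇒ 11;  out=∅∪out(11)=∅
  fail(19) 'cce': from fail(18)=1 chase 'e': 1 ⇒ 2;  out=∅∪out(2)=∅
  fail(25) 'ebb': from fail(24)=11 chase 'b': 11→0 ⇒ 11;  out=∅∪out(11)=∅
  fail(4) 'cebb': from fail(3)=24 chase 'b': 24 ⇒ 25;  out=∅∪out(25)=∅
  fail(9) 'deec': from fail(8)=23 chase 'c': 23→0 ⇒ 1;  out={1}∪out(1)={1}
  fail(16) 'acbe': from fail(15)=11 chase 'e': 11 ⇒ 12;  out=∅∪out(12)={3}
  fail(20) 'ccee': from fail(19)=2 chase 'e': 2→23→0 ⇒ 23;  out=∅∪out(23)=∅
  fail(26) 'ebba': from fail(25)=11 chase 'a': 11→0 ⇒ 13;  out={6}∪out(13)={6}
  fail(5) 'cebba': from fail(4)=25 chase 'a': 25 ⇒ 26;  out={0}∪out(26)={0,6}
  fail(17) 'acbeb': from fail(16)=12 chase 'b': 12→23 ⇒ 24;  out={4}∪out(24)={4}
  fail(21) 'cceeb': from fail(20)=23 chase 'b': 23 ⇒ 24;  out=∅∪out(24)=∅
  fail(22) 'cceebe': from fail(21)=24 chase 'e': 24→11 ⇒ 12;  out={5}∪out(12)={3,5}

Scan:
[0] read 'e'  n0⇒n23
[1] read 'd'  n23⇒n6 (fail-walked)
[2] read 'e'  n6⇒n7
[3] read 'e'  n7⇒n8
[4] read 'c'  n8⇒n9  → match P1@[1:4]
[5] read 'c'  n9⇒n18 (fail-walked)
[6] read 'e'  n18⇒n19
[7] read 'b'  n19⇒n3 (fail-walked)
[8] read 'b'  n3⇒n4
[9] read 'a'  n4⇒n5  → match P0@[5:9],P6@[6:9]
[10] read 'd'  n5⇒n6 (fail-walked)
[11] read 'b'  n6⇒n11 (fail-walked)
[12] read 'e'  n11⇒n12  → match P3@[11:12]
[13] read 'c'  n12⇒n1 (fail-walked)
[14] read 'c'  n1⇒n18
[15] read 'e'  n18⇒n19
[16] read 'e'  n19⇒n20
[17] read 'b'  n20⇒n21
[18] read 'e'  n21⇒n22  → match P3@[17:18],P5@[13:18]
[19] read 'd'  n22⇒n6 (fail-walked)
[20] read 'b'  n6⇒n11 (fail-walked)
[21] read 'c'  n11⇒n1 (fail-walked)
[22] read 'c'  n1⇒n18
[23] read 'e'  n18⇒n19
[24] read 'e'  n19⇒n20
[25] read 'b'  n20⇒n21
[26] read 'e'  n21⇒n22  → match P3@[25:26],P5@[21:26]
[27] read 'c'  n22⇒n1 (fail-walked)
[28] read 'c'  n1⇒n18
[29] read 'e'  n18⇒n19
[30] read 'e'  n19⇒n20
[31] read 'b'  n20⇒n21
[32] read 'e'  n21⇒n22  → match P3@[31:32],P5@[27:32]
[33] read 'c'  n22⇒n1 (fail-walked)
[34] read 'd'  n1⇒n6 (fail-walked)
[35] read 'e'  n6⇒n7
[36] read 'e'  n7⇒n8
[37] read 'c'  n8⇒n9  → match P1@[34:37]
[38] read 'a'  n9⇒n13 (fail-walked)
[39] read 'c'  n13⇒n14
[40] read 'b'  n14⇒n15
[41] read 'e'  n15⇒n16  → match P3@[40:41]
[42] read 'b'  n16⇒n17  → match P4@[38:42]
[43] read 'c'  n17⇒n1 (fail-walked)
[44] read 'c'  n1⇒n18
[45] read 'e'  n18⇒n19
[46] read 'e'  n19⇒n20
[47] read 'b'  n20⇒n21
[48] read 'e'  n21⇒n22  → match P3@[47:48],P5@[43:48]
[49] read 'c'  n22⇒n1 (fail-walked)
[50] read 'e'  n1⇒n2
[51] read 'b'  n2⇒n3
[52] read 'b'  n3⇒n4
[53] read 'a'  n4⇒n5  → match P0@[49:53],P6@[50:53]
[54] read 'b'  n5⇒n11 (fail-walked)
[55] read 'c'  n11⇒n1 (fail-walked)
[56] read 'c'  n1⇒n18
[57] read 'e'  n18⇒n19
[58] read 'b'  n19⇒n3 (fail-walked)
[59] read 'b'  n3⇒n4
[60] read 'a'  n4⇒n5  → match P0@[56:60],P6@[57:60]

All matches (sorted): [[4,1],[9,0],[9,6],[12,3],[18,3],[18,5],[26,3],[26,5],[32,3],[32,5],[37,1],[41,3],[42,4],[48,3],[48,5],[53,0],[53,6],[60,0],[60,6]]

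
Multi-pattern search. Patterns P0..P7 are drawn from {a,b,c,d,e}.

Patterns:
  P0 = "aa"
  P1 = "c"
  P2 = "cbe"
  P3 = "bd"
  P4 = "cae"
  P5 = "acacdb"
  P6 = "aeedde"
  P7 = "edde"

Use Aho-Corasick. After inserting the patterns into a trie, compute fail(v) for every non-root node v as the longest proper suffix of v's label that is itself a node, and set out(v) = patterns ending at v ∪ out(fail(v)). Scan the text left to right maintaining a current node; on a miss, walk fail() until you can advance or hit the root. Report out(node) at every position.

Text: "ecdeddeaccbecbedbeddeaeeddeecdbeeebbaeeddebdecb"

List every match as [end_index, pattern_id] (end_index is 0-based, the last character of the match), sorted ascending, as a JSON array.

Construct AC machine:
Trie (insert patterns):
  n0 'ε': a→1 b→6 c→3 e→20
  n1 'a': a→2 c→10 e→15
  n2 'aa': ·  ←P0
  n3 'c': a→8 b→4  ←P1
  n4 'cb': e→5
  n5 'cbe': ·  ←P2
  n6 'b': d→7
  n7 'bd': ·  ←P3
  n8 'ca': e→9
  n9 'cae': ·  ←P4
  n10 'ac': a→11
  n11 'aca': c→12
  n12 'acac': d→13
  n13 'acacd': b→14
  n14 'acacdb': ·  ←P5
  n15 'ae': e→16
  n16 'aee': d→17
  n17 'aeed': d→18
  n18 'aeedd': e→19
  n19 'aeedde': ·  ←P6
  n20 'e': d→21
  n21 'ed': d→22
  n22 'edd': e→23
  n23 'edde': ·  ←P7

BFS fail/out derivation:
  fail(1) 'a': from fail(0)=0 chase 'a': 0 ⇒ 0;  out=∅∪out(0)=∅
  fail(3) 'c': from fail(0)=0 chase 'c': 0 ⇒ 0;  out={1}∪out(0)={1}
  fail(6) 'b': from fail(0)=0 chase 'b': 0 ⇒ 0;  out=∅∪out(0)=∅
  fail(20) 'e': from fail(0)=0 chase 'e': 0 ⇒ 0;  out=∅∪out(0)=∅
  fail(2) 'aa': from fail(1)=0 chase 'a': 0 ⇒ 1;  out={0}∪out(1)={0}
  fail(4) 'cb': from fail(3)=0 chase 'b': 0 ⇒ 6;  out=∅∪out(6)=∅
  fail(7) 'bd': from fail(6)=0 chase 'd': 0 ⇒ 0;  out={3}∪out(0)={3}
  fail(8) 'ca': from fail(3)=0 chase 'a': 0 ⇒ 1;  out=∅∪out(1)=∅
  fail(10) 'ac': from fail(1)=0 chase 'c': 0 ⇒ 3;  out=∅∪out(3)={1}
  fail(15) 'ae': from fail(1)=0 chase 'e': 0 ⇒ 20;  out=∅∪out(20)=∅
  fail(21) 'ed': from fail(20)=0 chase 'd': 0 ⇒ 0;  out=∅∪out(0)=∅
  fail(5) 'cbe': from fail(4)=6 chase 'e': 6→0 ⇒ 20;  out={2}∪out(20)={2}
  fail(9) 'cae': from fail(8)=1 chase 'e': 1 ⇒ 15;  out={4}∪out(15)={4}
  fail(11) 'aca': from fail(10)=3 chase 'a': 3 ⇒ 8;  out=∅∪out(8)=∅
  fail(16) 'aee': from fail(15)=20 chase 'e': 20→0 ⇒ 20;  out=∅∪out(20)=∅
  fail(22) 'edd': from fail(21)=0 chase 'd': 0 ⇒ 0;  out=∅∪out(0)=∅
  fail(12) 'acac': from fail(11)=8 chase 'c': 8→1 ⇒ 10;  out=∅∪out(10)={1}
  fail(17) 'aeed': from fail(16)=20 chase 'd': 20 ⇒ 21;  out=∅∪out(21)=∅
  fail(23) 'edde': from fail(22)=0 chase 'e': 0 ⇒ 20;  out={7}∪out(20)={7}
  fail(13) 'acacd': from fail(12)=10 chase 'd': 10→3→0 ⇒ 0;  out=∅∪out(0)=∅
  fail(18) 'aeedd': from fail(17)=21 chase 'd': 21 ⇒ 22;  out=∅∪out(22)=∅
  fail(14) 'acacdb': from fail(13)=0 chase 'b': 0 ⇒ 6;  out={5}∪out(6)={5}
  fail(19) 'aeedde': from fail(18)=22 chase 'e': 22 ⇒ 23;  out={6}∪out(23)={6,7}

Run:
i=0 'e': node 0→20
i=1 'c': node 20→3 (fail-walked)  ** P1@[1:1]
i=2 'd': node 3→0 (fail-walked)
i=3 'e': node 0→20
i=4 'd': node 20→21
i=5 'd': node 21→22
i=6 'e': node 22→23  ** P7@[3:6]
i=7 'a': node 23→1 (fail-walked)
i=8 'c': node 1→10  ** P1@[8:8]
i=9 'c': node 10→3 (fail-walked)  ** P1@[9:9]
i=10 'b': node 3→4
i=11 'e': node 4→5  ** P2@[9:11]
i=12 'c': node 5→3 (fail-walked)  ** P1@[12:12]
i=13 'b': node 3→4
i=14 'e': node 4→5  ** P2@[12:14]
i=15 'd': node 5→21 (fail-walked)
i=16 'b': node 21→6 (fail-walked)
i=17 'e': node 6→20 (fail-walked)
i=18 'd': node 20→21
i=19 'd': node 21→22
i=20 'e': node 22→23  ** P7@[17:20]
i=21 'a': node 23→1 (fail-walked)
i=22 'e': node 1→15
i=23 'e': node 15→16
i=24 'd': node 16→17
i=25 'd': node 17→18
i=26 'e': node 18→19  ** P6@[21:26],P7@[23:26]
i=27 'e': node 19→20 (fail-walked)
i=28 'c': node 20→3 (fail-walked)  ** P1@[28:28]
i=29 'd': node 3→0 (fail-walked)
i=30 'b': node 0→6
i=31 'e': node 6→20 (fail-walked)
i=32 'e': node 20→20 (fail-walked)
i=33 'e': node 20→20 (fail-walked)
i=34 'b': node 20→6 (fail-walked)
i=35 'b': node 6→6 (fail-walked)
i=36 'a': node 6→1 (fail-walked)
i=37 'e': node 1→15
i=38 'e': node 15→16
i=39 'd': node 16→17
i=40 'd': node 17→18
i=41 'e': node 18→19  ** P6@[36:41],P7@[38:41]
i=42 'b': node 19→6 (fail-walked)
i=43 'd': node 6→7  ** P3@[42:43]
i=44 'e': node 7→20 (fail-walked)
i=45 'c': node 20→3 (fail-walked)  ** P1@[45:45]
i=46 'b': node 3→4

Result: [[1,1],[6,7],[8,1],[9,1],[11,2],[12,1],[14,2],[20,7],[26,6],[26,7],[28,1],[41,6],[41,7],[43,3],[45,1]]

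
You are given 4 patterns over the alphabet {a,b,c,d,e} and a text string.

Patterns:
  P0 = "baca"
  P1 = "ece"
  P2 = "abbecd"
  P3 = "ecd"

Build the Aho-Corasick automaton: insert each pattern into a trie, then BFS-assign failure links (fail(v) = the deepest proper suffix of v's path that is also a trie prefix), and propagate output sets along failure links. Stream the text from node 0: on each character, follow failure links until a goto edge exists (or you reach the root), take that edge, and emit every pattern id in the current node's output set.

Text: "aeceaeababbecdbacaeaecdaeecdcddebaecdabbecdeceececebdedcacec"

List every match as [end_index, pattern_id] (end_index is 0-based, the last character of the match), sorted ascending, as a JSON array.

Construct AC machine:
Trie nodes:
  n0 'ε': a→8 b→1 e→5
  n1 'b': a→2
  n2 'ba': c→3
  n3 'bac': a→4
  n4 'baca': ·  [P0 ends]
  n5 'e': c→6
  n6 'ec': d→14 e→7
  n7 'ece': ·  [P1 ends]
  n8 'a': b→9
  n9 'ab': b→10
  n10 'abb': e→11
  n11 'abbe': c→12
  n12 'abbec': d→13
  n13 'abbecd': ·  [P2 ends]
  n14 'ecd': ·  [P3 ends]

Failure links (BFS by depth):
  n1('b'): parent n0 fail=0; on 'b' 0 → fail=0;  out ∅∪∅=∅
  n5('e'): parent n0 fail=0; on 'e' 0 → fail=0;  out ∅∪∅=∅
  n8('a'): parent n0 fail=0; on 'a' 0 → fail=0;  out ∅∪∅=∅
  n2('ba'): parent n1 fail=0; on 'a' 0 → fail=8;  out ∅∪∅=∅
  n6('ec'): parent n5 fail=0; on 'c' 0 → fail=0;  out ∅∪∅=∅
  n9('ab'): parent n8 fail=0; on 'b' 0 → fail=1;  out ∅∪∅=∅
  n3('bac'): parent n2 fail=8; on 'c' 8→0 → fail=0;  out ∅∪∅=∅
  n7('ece'): parent n6 fail=0; on 'e' 0 → fail=5;  out {1}∪∅={1}
  n10('abb'): parent n9 fail=1; on 'b' 1→0 → fail=1;  out ∅∪∅=∅
  n14('ecd'): parent n6 fail=0; on 'd' 0 → fail=0;  out {3}∪∅={3}
  n4('baca'): parent n3 fail=0; on 'a' 0 → fail=8;  out {0}∪∅={0}
  n11('abbe'): parent n10 fail=1; on 'e' 1→0 → fail=5;  out ∅∪∅=∅
  n12('abbec'): parent n11 fail=5; on 'c' 5 → fail=6;  out ∅∪∅=∅
  n13('abbecd'): parent n12 fail=6; on 'd' 6 → fail=14;  out {2}∪{3}={2,3}

Run:
[0] read 'a'  n0⇒n8
[1] read 'e'  n8⇒n5 ·f
[2] read 'c'  n5⇒n6
[3] read 'e'  n6⇒n7  → match P1@[1:3]
[4] read 'a'  n7⇒n8 ·f
[5] read 'e'  n8⇒n5 ·f
[6] read 'a'  n5⇒n8 ·f
[7] read 'b'  n8⇒n9
[8] read 'a'  n9⇒n2 ·f
[9] read 'b'  n2⇒n9 ·f
[10] read 'b'  n9⇒n10
[11] read 'e'  n10⇒n11
[12] read 'c'  n11⇒n12
[13] read 'd'  n12⇒n13  → match P2@[8:13],P3@[11:13]
[14] read 'b'  n13⇒n1 ·f
[15] read 'a'  n1⇒n2
[16] read 'c'  n2⇒n3
[17] read 'a'  n3⇒n4  → match P0@[14:17]
[18] read 'e'  n4⇒n5 ·f
[19] read 'a'  n5⇒n8 ·f
[20] read 'e'  n8⇒n5 ·f
[21] read 'c'  n5⇒n6
[22] read 'd'  n6⇒n14  → match P3@[20:22]
[23] read 'a'  n14⇒n8 ·f
[24] read 'e'  n8⇒n5 ·f
[25] read 'e'  n5⇒n5 ·f
[26] read 'c'  n5⇒n6
[27] read 'd'  n6⇒n14  → match P3@[25:27]
[28] read 'c'  n14⇒n0 ·f
[29] read 'd'  n0⇒n0
[30] read 'd'  n0⇒n0
[31] read 'e'  n0⇒n5
[32] read 'b'  n5⇒n1 ·f
[33] read 'a'  n1⇒n2
[34] read 'e'  n2⇒n5 ·f
[35] read 'c'  n5⇒n6
[36] read 'd'  n6⇒n14  → match P3@[34:36]
[37] read 'a'  n14⇒n8 ·f
[38] read 'b'  n8⇒n9
[39] read 'b'  n9⇒n10
[40] read 'e'  n10⇒n11
[41] read 'c'  n11⇒n12
[42] read 'd'  n12⇒n13  → match P2@[37:42],P3@[40:42]
[43] read 'e'  n13⇒n5 ·f
[44] read 'c'  n5⇒n6
[45] read 'e'  n6⇒n7  → match P1@[43:45]
[46] read 'e'  n7⇒n5 ·f
[47] read 'c'  n5⇒n6
[48] read 'e'  n6⇒n7  → match P1@[46:48]
[49] read 'c'  n7⇒n6 ·f
[50] read 'e'  n6⇒n7  → match P1@[48:50]
[51] read 'b'  n7⇒n1 ·f
[52] read 'd'  n1⇒n0 ·f
[53] read 'e'  n0⇒n5
[54] read 'd'  n5⇒n0 ·f
[55] read 'c'  n0⇒n0
[56] read 'a'  n0⇒n8
[57] read 'c'  n8⇒n0 ·f
[58] read 'e'  n0⇒n5
[59] read 'c'  n5⇒n6

Matches: [[3,1],[13,2],[13,3],[17,0],[22,3],[27,3],[36,3],[42,2],[42,3],[45,1],[48,1],[50,1]]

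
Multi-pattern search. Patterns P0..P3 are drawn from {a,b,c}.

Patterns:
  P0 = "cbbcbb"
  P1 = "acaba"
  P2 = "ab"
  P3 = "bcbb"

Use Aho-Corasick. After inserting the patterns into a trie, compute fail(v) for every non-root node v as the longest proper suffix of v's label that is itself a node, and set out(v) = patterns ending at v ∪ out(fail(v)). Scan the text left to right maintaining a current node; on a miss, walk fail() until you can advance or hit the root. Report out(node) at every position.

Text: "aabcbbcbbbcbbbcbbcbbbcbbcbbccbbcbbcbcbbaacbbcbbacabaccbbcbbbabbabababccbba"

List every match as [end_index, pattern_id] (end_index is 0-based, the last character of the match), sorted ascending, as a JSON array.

Build:
Trie nodes:
  0='ε' goto a→7 b→13 c→1
  1='c' goto b→2
  2='cb' goto b→3
  3='cbb' goto c→4
  4='cbbc' goto b→5
  5='cbbcb' goto b→6
  6='cbbcbb' goto ·  [P0 ends]
  7='a' goto b→12 c→8
  8='ac' goto a→9
  9='aca' goto b→10
  10='acab' goto a→11
  11='acaba' goto ·  [P1 ends]
  12='ab' goto ·  [P2 ends]
  13='b' goto c→14
  14='bc' goto b→15
  15='bcb' goto b→16
  16='bcbb' goto ·  [P3 ends]

Failure links (BFS by depth):
  n1('c'): parent n0 fail=0; on 'c' 0 → fail=0;  out ∅∪∅=∅
  n7('a'): parent n0 fail=0; on 'a' 0 → fail=0;  out ∅∪∅=∅
  n13('b'): parent n0 fail=0; on 'b' 0 → fail=0;  out ∅∪∅=∅
  n2('cb'): parent n1 fail=0; on 'b' 0 → fail=13;  out ∅∪∅=∅
  n8('ac'): parent n7 fail=0; on 'c' 0 → fail=1;  out ∅∪∅=∅
  n12('ab'): parent n7 fail=0; on 'b' 0 → fail=13;  out {2}∪∅={2}
  n14('bc'): parent n13 fail=0; on 'c' 0 → fail=1;  out ∅∪∅=∅
  n3('cbb'): parent n2 fail=13; on 'b' 13→0 → fail=13;  out ∅∪∅=∅
  n9('aca'): parent n8 fail=1; on 'a' 1→0 → fail=7;  out ∅∪∅=∅
  n15('bcb'): parent n14 fail=1; on 'b' 1 → fail=2;  out ∅∪∅=∅
  n4('cbbc'): parent n3 fail=13; on 'c' 13 → fail=14;  out ∅∪∅=∅
  n10('acab'): parent n9 fail=7; on 'b' 7 → fail=12;  out ∅∪{2}={2}
  n16('bcbb'): parent n15 fail=2; on 'b' 2 → fail=3;  out {3}∪∅={3}
  n5('cbbcb'): parent n4 fail=14; on 'b' 14 → fail=15;  out ∅∪∅=∅
  n11('acaba'): parent n10 fail=12; on 'a' 12→13→0 → fail=7;  out {1}∪∅={1}
  n6('cbbcbb'): parent n5 fail=15; on 'b' 15 → fail=16;  out {0}∪{3}={0,3}

Text stream:
pos 0 'a': at 7
pos 1 'a': at 7 (via fail)
pos 2 'b': at 12  ** P2@[1:2]
pos 3 'c': at 14 (via fail)
pos 4 'b': at 15
pos 5 'b': at 16  ** P3@[2:5]
pos 6 'c': at 4 (via fail)
pos 7 'b': at 5
pos 8 'b': at 6  ** P0@[3:8],P3@[5:8]
pos 9 'b': at 13 (via fail)
pos 10 'c': at 14
pos 11 'b': at 15
pos 12 'b': at 16  ** P3@[9:12]
pos 13 'b': at 13 (via fail)
pos 14 'c': at 14
pos 15 'b': at 15
pos 16 'b': at 16  ** P3@[13:16]
pos 17 'c': at 4 (via fail)
pos 18 'b': at 5
pos 19 'b': at 6  ** P0@[14:19],P3@[16:19]
pos 20 'b': at 13 (via fail)
pos 21 'c': at 14
pos 22 'b': at 15
pos 23 'b': at 16  ** P3@[20:23]
pos 24 'c': at 4 (via fail)
pos 25 'b': at 5
pos 26 'b': at 6  ** P0@[21:26],P3@[23:26]
pos 27 'c': at 4 (via fail)
pos 28 'c': at 1 (via fail)
pos 29 'b': at 2
pos 30 'b': at 3
pos 31 'c': at 4
pos 32 'b': at 5
pos 33 'b': at 6  ** P0@[28:33],P3@[30:33]
pos 34 'c': at 4 (via fail)
pos 35 'b': at 5
pos 36 'c': at 14 (via fail)
pos 37 'b': at 15
pos 38 'b': at 16  ** P3@[35:38]
pos 39 'a': at 7 (via fail)
pos 40 'a': at 7 (via fail)
pos 41 'c': at 8
pos 42 'b': at 2 (via fail)
pos 43 'b': at 3
pos 44 'c': at 4
pos 45 'b': at 5
pos 46 'b': at 6  ** P0@[41:46],P3@[43:46]
pos 47 'a': at 7 (via fail)
pos 48 'c': at 8
pos 49 'a': at 9
pos 50 'b': at 10  ** P2@[49:50]
pos 51 'a': at 11  ** P1@[47:51]
pos 52 'c': at 8 (via fail)
pos 53 'c': at 1 (via fail)
pos 54 'b': at 2
pos 55 'b': at 3
pos 56 'c': at 4
pos 57 'b': at 5
pos 58 'b': at 6  ** P0@[53:58],P3@[55:58]
pos 59 'b': at 13 (via fail)
pos 60 'a': at 7 (via fail)
pos 61 'b': at 12  ** P2@[60:61]
pos 62 'b': at 13 (via fail)
pos 63 'a': at 7 (via fail)
pos 64 'b': at 12  ** P2@[63:64]
pos 65 'a': at 7 (via fail)
pos 66 'b': at 12  ** P2@[65:66]
pos 67 'a': at 7 (via fail)
pos 68 'b': at 12  ** P2@[67:68]
pos 69 'c': at 14 (via fail)
pos 70 'c': at 1 (via fail)
pos 71 'b': at 2
pos 72 'b': at 3
pos 73 'a': at 7 (via fail)

Matches: [[2,2],[5,3],[8,0],[8,3],[12,3],[16,3],[19,0],[19,3],[23,3],[26,0],[26,3],[33,0],[33,3],[38,3],[46,0],[46,3],[50,2],[51,1],[58,0],[58,3],[61,2],[64,2],[66,2],[68,2]]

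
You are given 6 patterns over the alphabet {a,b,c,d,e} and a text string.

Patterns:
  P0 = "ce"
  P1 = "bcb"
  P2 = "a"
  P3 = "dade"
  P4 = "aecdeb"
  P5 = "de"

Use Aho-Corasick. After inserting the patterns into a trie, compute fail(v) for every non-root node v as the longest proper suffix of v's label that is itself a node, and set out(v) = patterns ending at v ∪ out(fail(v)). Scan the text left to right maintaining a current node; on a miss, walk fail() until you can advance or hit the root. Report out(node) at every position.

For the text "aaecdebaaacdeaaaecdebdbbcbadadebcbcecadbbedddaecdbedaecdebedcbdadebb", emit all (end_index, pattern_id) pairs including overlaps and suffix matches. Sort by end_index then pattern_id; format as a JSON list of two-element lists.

Build:
Trie (insert patterns):
  0='ε' goto a→6 b→3 c→1 d→7
  1='c' goto e→2
  2='ce' goto ·  [P0 ends]
  3='b' goto c→4
  4='bc' goto b→5
  5='bcb' goto ·  [P1 ends]
  6='a' goto e→11  [P2 ends]
  7='d' goto a→8 e→16
  8='da' goto d→9
  9='dad' goto e→10
  10='dade' goto ·  [P3 ends]
  11='ae' goto c→12
  12='aec' goto d→13
  13='aecd' goto e→14
  14='aecde' goto b→15
  15='aecdeb' goto ·  [P4 ends]
  16='de' goto ·  [P5 ends]

BFS fail/out derivation:
  n1('c'): parent n0 fail=0; on 'c' 0 → fail=0;  out ∅∪∅=∅
  n3('b'): parent n0 fail=0; on 'b' 0 → fail=0;  out ∅∪∅=∅
  n6('a'): parent n0 fail=0; on 'a' 0 → fail=0;  out {2}∪∅={2}
  n7('d'): parent n0 fail=0; on 'd' 0 → fail=0;  out ∅∪∅=∅
  n2('ce'): parent n1 fail=0; on 'e' 0 → fail=0;  out {0}∪∅={0}
  n4('bc'): parent n3 fail=0; on 'c' 0 → fail=1;  out ∅∪∅=∅
  n8('da'): parent n7 fail=0; on 'a' 0 → fail=6;  out ∅∪{2}={2}
  n11('ae'): parent n6 fail=0; on 'e' 0 → fail=0;  out ∅∪∅=∅
  n16('de'): parent n7 fail=0; on 'e' 0 → fail=0;  out {5}∪∅={5}
  n5('bcb'): parent n4 fail=1; on 'b' 1→0 → fail=3;  out {1}∪∅={1}
  n9('dad'): parent n8 fail=6; on 'd' 6→0 → fail=7;  out ∅∪∅=∅
  n12('aec'): parent n11 fail=0; on 'c' 0 → fail=1;  out ∅∪∅=∅
  n10('dade'): parent n9 fail=7; on 'e' 7 → fail=16;  out {3}∪{5}={3,5}
  n13('aecd'): parent n12 fail=1; on 'd' 1→0 → fail=7;  out ∅∪∅=∅
  n14('aecde'): parent n13 fail=7; on 'e' 7 → fail=16;  out ∅∪{5}={5}
  n15('aecdeb'): parent n14 fail=16; on 'b' 16→0 → fail=3;  out {4}∪∅={4}

Scan:
[0] read 'a'  n0⇒n6  ** P2@[0:0]
[1] read 'a'  n6⇒n6 (fail-walked)  ** P2@[1:1]
[2] read 'e'  n6⇒n11
[3] read 'c'  n11⇒n12
[4] read 'd'  n12⇒n13
[5] read 'e'  n13⇒n14  ** P5@[4:5]
[6] read 'b'  n14⇒n15  ** P4@[1:6]
[7] read 'a'  n15⇒n6 (fail-walked)  ** P2@[7:7]
[8] read 'a'  n6⇒n6 (fail-walked)  ** P2@[8:8]
[9] read 'a'  n6⇒n6 (fail-walked)  ** P2@[9:9]
[10] read 'c'  n6⇒n1 (fail-walked)
[11] read 'd'  n1⇒n7 (fail-walked)
[12] read 'e'  n7⇒n16  ** P5@[11:12]
[13] read 'a'  n16⇒n6 (fail-walked)  ** P2@[13:13]
[14] read 'a'  n6⇒n6 (fail-walked)  ** P2@[14:14]
[15] read 'a'  n6⇒n6 (fail-walked)  ** P2@[15:15]
[16] read 'e'  n6⇒n11
[17] read 'c'  n11⇒n12
[18] read 'd'  n12⇒n13
[19] read 'e'  n13⇒n14  ** P5@[18:19]
[20] read 'b'  n14⇒n15  ** P4@[15:20]
[21] read 'd'  n15⇒n7 (fail-walked)
[22] read 'b'  n7⇒n3 (fail-walked)
[23] read 'b'  n3⇒n3 (fail-walked)
[24] read 'c'  n3⇒n4
[25] read 'b'  n4⇒n5  ** P1@[23:25]
[26] read 'a'  n5⇒n6 (fail-walked)  ** P2@[26:26]
[27] read 'd'  n6⇒n7 (fail-walked)
[28] read 'a'  n7⇒n8  ** P2@[28:28]
[29] read 'd'  n8⇒n9
[30] read 'e'  n9⇒n10  ** P3@[27:30],P5@[29:30]
[31] read 'b'  n10⇒n3 (fail-walked)
[32] read 'c'  n3⇒n4
[33] read 'b'  n4⇒n5  ** P1@[31:33]
[34] read 'c'  n5⇒n4 (fail-walked)
[35] read 'e'  n4⇒n2 (fail-walked)  ** P0@[34:35]
[36] read 'c'  n2⇒n1 (fail-walked)
[37] read 'a'  n1⇒n6 (fail-walked)  ** P2@[37:37]
[38] read 'd'  n6⇒n7 (fail-walked)
[39] read 'b'  n7⇒n3 (fail-walked)
[40] read 'b'  n3⇒n3 (fail-walked)
[41] read 'e'  n3⇒n0 (fail-walked)
[42] read 'd'  n0⇒n7
[43] read 'd'  n7⇒n7 (fail-walked)
[44] read 'd'  n7⇒n7 (fail-walked)
[45] read 'a'  n7⇒n8  ** P2@[45:45]
[46] read 'e'  n8⇒n11 (fail-walked)
[47] read 'c'  n11⇒n12
[48] read 'd'  n12⇒n13
[49] read 'b'  n13⇒n3 (fail-walked)
[50] read 'e'  n3⇒n0 (fail-walked)
[51] read 'd'  n0⇒n7
[52] read 'a'  n7⇒n8  ** P2@[52:52]
[53] read 'e'  n8⇒n11 (fail-walked)
[54] read 'c'  n11⇒n12
[55] read 'd'  n12⇒n13
[56] read 'e'  n13⇒n14  ** P5@[55:56]
[57] read 'b'  n14⇒n15  ** P4@[52:57]
[58] read 'e'  n15⇒n0 (fail-walked)
[59] read 'd'  n0⇒n7
[60] read 'c'  n7⇒n1 (fail-walked)
[61] read 'b'  n1⇒n3 (fail-walked)
[62] read 'd'  n3⇒n7 (fail-walked)
[63] read 'a'  n7⇒n8  ** P2@[63:63]
[64] read 'd'  n8⇒n9
[65] read 'e'  n9⇒n10  ** P3@[62:65],P5@[64:65]
[66] read 'b'  n10⇒n3 (fail-walked)
[67] read 'b'  n3⇒n3 (fail-walked)

All matches (sorted): [[0,2],[1,2],[5,5],[6,4],[7,2],[8,2],[9,2],[12,5],[13,2],[14,2],[15,2],[19,5],[20,4],[25,1],[26,2],[28,2],[30,3],[30,5],[33,1],[35,0],[37,2],[45,2],[52,2],[56,5],[57,4],[63,2],[65,3],[65,5]]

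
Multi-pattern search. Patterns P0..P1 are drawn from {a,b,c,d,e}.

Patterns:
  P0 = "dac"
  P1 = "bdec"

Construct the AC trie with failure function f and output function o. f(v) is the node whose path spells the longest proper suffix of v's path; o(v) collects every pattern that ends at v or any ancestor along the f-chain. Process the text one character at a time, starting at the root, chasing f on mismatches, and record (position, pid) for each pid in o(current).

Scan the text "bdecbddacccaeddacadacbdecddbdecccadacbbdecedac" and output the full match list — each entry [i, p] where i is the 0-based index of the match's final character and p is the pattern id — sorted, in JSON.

Build automaton:
Trie nodes:
  n0 'ε': b→4 d→1
  n1 'd': a→2
  n2 'da': c→3
  n3 'dac': ·  [P0 ends]
  n4 'b': d→5
  n5 'bd': e→6
  n6 'bde': c→7
  n7 'bdec': ·  [P1 ends]

BFS fail/out derivation:
  fail(1) 'd': from fail(0)=0 chase 'd': 0 ⇒ 0;  out=∅∪out(0)=∅
  fail(4) 'b': from fail(0)=0 chase 'b': 0 ⇒ 0;  out=∅∪out(0)=∅
  fail(2) 'da': from fail(1)=0 chase 'a': 0 ⇒ 0;  out=∅∪out(0)=∅
  fail(5) 'bd': from fail(4)=0 chase 'd': 0 ⇒ 1;  out=∅∪out(1)=∅
  fail(3) 'dac': from fail(2)=0 chase 'c': 0 ⇒ 0;  out={0}∪out(0)={0}
  fail(6) 'bde': from fail(5)=1 chase 'e': 1→0 ⇒ 0;  out=∅∪out(0)=∅
  fail(7) 'bdec': from fail(6)=0 chase 'c': 0 ⇒ 0;  out={1}∪out(0)={1}

Text stream:
i=0 'b': node 0→4
i=1 'd': node 4→5
i=2 'e': node 5→6
i=3 'c': node 6→7  → match P1@[0:3]
i=4 'b': node 7→4 ·f
i=5 'd': node 4→5
i=6 'd': node 5→1 ·f
i=7 'a': node 1→2
i=8 'c': node 2→3  → match P0@[6:8]
i=9 'c': node 3→0 ·f
i=10 'c': node 0→0
i=11 'a': node 0→0
i=12 'e': node 0→0
i=13 'd': node 0→1
i=14 'd': node 1→1 ·f
i=15 'a': node 1→2
i=16 'c': node 2→3  → match P0@[14:16]
i=17 'a': node 3→0 ·f
i=18 'd': node 0→1
i=19 'a': node 1→2
i=20 'c': node 2→3  → match P0@[18:20]
i=21 'b': node 3→4 ·f
i=22 'd': node 4→5
i=23 'e': node 5→6
i=24 'c': node 6→7  → match P1@[21:24]
i=25 'd': node 7→1 ·f
i=26 'd': node 1→1 ·f
i=27 'b': node 1→4 ·f
i=28 'd': node 4→5
i=29 'e': node 5→6
i=30 'c': node 6→7  → match P1@[27:30]
i=31 'c': node 7→0 ·f
i=32 'c': node 0→0
i=33 'a': node 0→0
i=34 'd': node 0→1
i=35 'a': node 1→2
i=36 'c': node 2→3  → match P0@[34:36]
i=37 'b': node 3→4 ·f
i=38 'b': node 4→4 ·f
i=39 'd': node 4→5
i=40 'e': node 5→6
i=41 'c': node 6→7  → match P1@[38:41]
i=42 'e': node 7→0 ·f
i=43 'd': node 0→1
i=44 'a': node 1→2
i=45 'c': node 2→3  → match P0@[43:45]

All matches (sorted): [[3,1],[8,0],[16,0],[20,0],[24,1],[30,1],[36,0],[41,1],[45,0]]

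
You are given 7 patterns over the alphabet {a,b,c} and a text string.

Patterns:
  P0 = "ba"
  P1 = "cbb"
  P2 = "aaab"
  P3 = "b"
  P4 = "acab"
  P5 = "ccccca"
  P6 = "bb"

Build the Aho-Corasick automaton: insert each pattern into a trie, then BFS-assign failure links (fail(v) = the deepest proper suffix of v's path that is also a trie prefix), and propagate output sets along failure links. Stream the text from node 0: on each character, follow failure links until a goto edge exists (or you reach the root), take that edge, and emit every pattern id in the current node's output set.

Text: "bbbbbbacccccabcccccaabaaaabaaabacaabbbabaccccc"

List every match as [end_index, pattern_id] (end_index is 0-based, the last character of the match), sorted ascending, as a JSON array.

Build automaton:
Trie nodes:
  0='ε' goto a→6 b→1 c→3
  1='b' goto a→2 b→18  [P3 ends]
  2='ba' goto ·  [P0 ends]
  3='c' goto b→4 c→13
  4='cb' goto b→5
  5='cbb' goto ·  [P1 ends]
  6='a' goto a→7 c→10
  7='aa' goto a→8
  8='aaa' goto b→9
  9='aaab' goto ·  [P2 ends]
  10='ac' goto a→11
  11='aca' goto b→12
  12='acab' goto ·  [P4 ends]
  13='cc' goto c→14
  14='ccc' goto c→15
  15='cccc' goto c→16
  16='ccccc' goto a→17
  17='ccccca' goto ·  [P5 ends]
  18='bb' goto ·  [P6 ends]

Failure links (BFS by depth):
  n1('b'): parent n0 fail=0; on 'b' 0 → fail=0;  out {3}∪∅={3}
  n3('c'): parent n0 fail=0; on 'c' 0 → fail=0;  out ∅∪∅=∅
  n6('a'): parent n0 fail=0; on 'a' 0 → fail=0;  out ∅∪∅=∅
  n2('ba'): parent n1 fail=0; on 'a' 0 → fail=6;  out {0}∪∅={0}
  n4('cb'): parent n3 fail=0; on 'b' 0 → fail=1;  out ∅∪{3}={3}
  n7('aa'): parent n6 fail=0; on 'a' 0 → fail=6;  out ∅∪∅=∅
  n10('ac'): parent n6 fail=0; on 'c' 0 → fail=3;  out ∅∪∅=∅
  n13('cc'): parent n3 fail=0; on 'c' 0 → fail=3;  out ∅∪∅=∅
  n18('bb'): parent n1 fail=0; on 'b' 0 → fail=1;  out {6}∪{3}={3,6}
  n5('cbb'): parent n4 fail=1; on 'b' 1 → fail=18;  out {1}∪{3,6}={1,3,6}
  n8('aaa'): parent n7 fail=6; on 'a' 6 → fail=7;  out ∅∪∅=∅
  n11('aca'): parent n10 fail=3; on 'a' 3→0 → fail=6;  out ∅∪∅=∅
  n14('ccc'): parent n13 fail=3; on 'c' 3 → fail=13;  out ∅∪∅=∅
  n9('aaab'): parent n8 fail=7; on 'b' 7→6→0 → fail=1;  out {2}∪{3}={2,3}
  n12('acab'): parent n11 fail=6; on 'b' 6→0 → fail=1;  out {4}∪{3}={3,4}
  n15('cccc'): parent n14 fail=13; on 'c' 13 → fail=14;  out ∅∪∅=∅
  n16('ccccc'): parent n15 fail=14; on 'c' 14 → fail=15;  out ∅∪∅=∅
  n17('ccccca'): parent n16 fail=15; on 'a' 15→14→13→3→0 → fail=6;  out {5}∪∅={5}

Run:
pos 0 'b': at 1  → match P3@[0:0]
pos 1 'b': at 18  → match P3@[1:1],P6@[0:1]
pos 2 'b': at 18 (fail-walked)  → match P3@[2:2],P6@[1:2]
pos 3 'b': at 18 (fail-walked)  → match P3@[3:3],P6@[2:3]
pos 4 'b': at 18 (fail-walked)  → match P3@[4:4],P6@[3:4]
pos 5 'b': at 18 (fail-walked)  → match P3@[5:5],P6@[4:5]
pos 6 'a': at 2 (fail-walked)  → match P0@[5:6]
pos 7 'c': at 10 (fail-walked)
pos 8 'c': at 13 (fail-walked)
pos 9 'c': at 14
pos 10 'c': at 15
pos 11 'c': at 16
pos 12 'a': at 17  → match P5@[7:12]
pos 13 'b': at 1 (fail-walked)  → match P3@[13:13]
pos 14 'c': at 3 (fail-walked)
pos 15 'c': at 13
pos 16 'c': at 14
pos 17 'c': at 15
pos 18 'c': at 16
pos 19 'a': at 17  → match P5@[14:19]
pos 20 'a': at 7 (fail-walked)
pos 21 'b': at 1 (fail-walked)  → match P3@[21:21]
pos 22 'a': at 2  → match P0@[21:22]
pos 23 'a': at 7 (fail-walked)
pos 24 'a': at 8
pos 25 'a': at 8 (fail-walked)
pos 26 'b': at 9  → match P2@[23:26],P3@[26:26]
pos 27 'a': at 2 (fail-walked)  → match P0@[26:27]
pos 28 'a': at 7 (fail-walked)
pos 29 'a': at 8
pos 30 'b': at 9  → match P2@[27:30],P3@[30:30]
pos 31 'a': at 2 (fail-walked)  → match P0@[30:31]
pos 32 'c': at 10 (fail-walked)
pos 33 'a': at 11
pos 34 'a': at 7 (fail-walked)
pos 35 'b': at 1 (fail-walked)  → match P3@[35:35]
pos 36 'b': at 18  → match P3@[36:36],P6@[35:36]
pos 37 'b': at 18 (fail-walked)  → match P3@[37:37],P6@[36:37]
pos 38 'a': at 2 (fail-walked)  → match P0@[37:38]
pos 39 'b': at 1 (fail-walked)  → match P3@[39:39]
pos 40 'a': at 2  → match P0@[39:40]
pos 41 'c': at 10 (fail-walked)
pos 42 'c': at 13 (fail-walked)
pos 43 'c': at 14
pos 44 'c': at 15
pos 45 'c': at 16

All matches (sorted): [[0,3],[1,3],[1,6],[2,3],[2,6],[3,3],[3,6],[4,3],[4,6],[5,3],[5,6],[6,0],[12,5],[13,3],[19,5],[21,3],[22,0],[26,2],[26,3],[27,0],[30,2],[30,3],[31,0],[35,3],[36,3],[36,6],[37,3],[37,6],[38,0],[39,3],[40,0]]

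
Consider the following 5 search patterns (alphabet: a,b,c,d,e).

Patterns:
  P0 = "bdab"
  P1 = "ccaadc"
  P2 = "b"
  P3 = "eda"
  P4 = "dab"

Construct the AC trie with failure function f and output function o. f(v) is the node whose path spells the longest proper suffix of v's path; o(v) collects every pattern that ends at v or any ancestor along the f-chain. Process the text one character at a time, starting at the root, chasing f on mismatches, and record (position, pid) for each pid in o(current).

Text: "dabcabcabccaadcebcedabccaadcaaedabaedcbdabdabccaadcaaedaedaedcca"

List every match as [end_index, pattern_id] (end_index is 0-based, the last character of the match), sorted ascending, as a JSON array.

Build automaton:
Trie (insert patterns):
  0='ε' goto b→1 c→5 d→14 e→11
  1='b' goto d→2  [P2 ends]
  2='bd' goto a→3
  3='bda' goto b→4
  4='bdab' goto ·  [P0 ends]
  5='c' goto c→6
  6='cc' goto a→7
  7='cca' goto a→8
  8='ccaa' goto d→9
  9='ccaad' goto c→10
  10='ccaadc' goto ·  [P1 ends]
  11='e' goto d→12
  12='ed' goto a→13
  13='eda' goto ·  [P3 ends]
  14='d' goto a→15
  15='da' goto b→16
  16='dab' goto ·  [P4 ends]

Failure links (BFS by depth):
  n1('b'): parent n0 fail=0; on 'b' 0 → fail=0;  out {2}∪∅={2}
  n5('c'): parent n0 fail=0; on 'c' 0 → fail=0;  out ∅∪∅=∅
  n11('e'): parent n0 fail=0; on 'e' 0 → fail=0;  out ∅∪∅=∅
  n14('d'): parent n0 fail=0; on 'd' 0 → fail=0;  out ∅∪∅=∅
  n2('bd'): parent n1 fail=0; on 'd' 0 → fail=14;  out ∅∪∅=∅
  n6('cc'): parent n5 fail=0; on 'c' 0 → fail=5;  out ∅∪∅=∅
  n12('ed'): parent n11 fail=0; on 'd' 0 → fail=14;  out ∅∪∅=∅
  n15('da'): parent n14 fail=0; on 'a' 0 → fail=0;  out ∅∪∅=∅
  n3('bda'): parent n2 fail=14; on 'a' 14 → fail=15;  out ∅∪∅=∅
  n7('cca'): parent n6 fail=5; on 'a' 5→0 → fail=0;  out ∅∪∅=∅
  n13('eda'): parent n12 fail=14; on 'a' 14 → fail=15;  out {3}∪∅={3}
  n16('dab'): parent n15 fail=0; on 'b' 0 → fail=1;  out {4}∪{2}={2,4}
  n4('bdab'): parent n3 fail=15; on 'b' 15 → fail=16;  out {0}∪{2,4}={0,2,4}
  n8('ccaa'): parent n7 fail=0; on 'a' 0 → fail=0;  out ∅∪∅=∅
  n9('ccaad'): parent n8 fail=0; on 'd' 0 → fail=14;  out ∅∪∅=∅
  n10('ccaadc'): parent n9 fail=14; on 'c' 14→0 → fail=5;  out {1}∪∅={1}

Run:
[0] read 'd'  n0⇒n14
[1] read 'a'  n14⇒n15
[2] read 'b'  n15⇒n16  emit P2@[2:2],P4@[0:2]
[3] read 'c'  n16⇒n5 (fail-walked)
[4] read 'a'  n5⇒n0 (fail-walked)
[5] read 'b'  n0⇒n1  emit P2@[5:5]
[6] read 'c'  n1⇒n5 (fail-walked)
[7] read 'a'  n5⇒n0 (fail-walked)
[8] read 'b'  n0⇒n1  emit P2@[8:8]
[9] read 'c'  n1⇒n5 (fail-walked)
[10] read 'c'  n5⇒n6
[11] read 'a'  n6⇒n7
[12] read 'a'  n7⇒n8
[13] read 'd'  n8⇒n9
[14] read 'c'  n9⇒n10  emit P1@[9:14]
[15] read 'e'  n10⇒n11 (fail-walked)
[16] read 'b'  n11⇒n1 (fail-walked)  emit P2@[16:16]
[17] read 'c'  n1⇒n5 (fail-walked)
[18] read 'e'  n5⇒n11 (fail-walked)
[19] read 'd'  n11⇒n12
[20] read 'a'  n12⇒n13  emit P3@[18:20]
[21] read 'b'  n13⇒n16 (fail-walked)  emit P2@[21:21],P4@[19:21]
[22] read 'c'  n16⇒n5 (fail-walked)
[23] read 'c'  n5⇒n6
[24] read 'a'  n6⇒n7
[25] read 'a'  n7⇒n8
[26] read 'd'  n8⇒n9
[27] read 'c'  n9⇒n10  emit P1@[22:27]
[28] read 'a'  n10⇒n0 (fail-walked)
[29] read 'a'  n0⇒n0
[30] read 'e'  n0⇒n11
[31] read 'd'  n11⇒n12
[32] read 'a'  n12⇒n13  emit P3@[30:32]
[33] read 'b'  n13⇒n16 (fail-walked)  emit P2@[33:33],P4@[31:33]
[34] read 'a'  n16⇒n0 (fail-walked)
[35] read 'e'  n0⇒n11
[36] read 'd'  n11⇒n12
[37] read 'c'  n12⇒n5 (fail-walked)
[38] read 'b'  n5⇒n1 (fail-walked)  emit P2@[38:38]
[39] read 'd'  n1⇒n2
[40] read 'a'  n2⇒n3
[41] read 'b'  n3⇒n4  emit P0@[38:41],P2@[41:41],P4@[39:41]
[42] read 'd'  n4⇒n2 (fail-walked)
[43] read 'a'  n2⇒n3
[44] read 'b'  n3⇒n4  emit P0@[41:44],P2@[44:44],P4@[42:44]
[45] read 'c'  n4⇒n5 (fail-walked)
[46] read 'c'  n5⇒n6
[47] read 'a'  n6⇒n7
[48] read 'a'  n7⇒n8
[49] read 'd'  n8⇒n9
[50] read 'c'  n9⇒n10  emit P1@[45:50]
[51] read 'a'  n10⇒n0 (fail-walked)
[52] read 'a'  n0⇒n0
[53] read 'e'  n0⇒n11
[54] read 'd'  n11⇒n12
[55] read 'a'  n12⇒n13  emit P3@[53:55]
[56] read 'e'  n13⇒n11 (fail-walked)
[57] read 'd'  n11⇒n12
[58] read 'a'  n12⇒n13  emit P3@[56:58]
[59] read 'e'  n13⇒n11 (fail-walked)
[60] read 'd'  n11⇒n12
[61] read 'c'  n12⇒n5 (fail-walked)
[62] read 'c'  n5⇒n6
[63] read 'a'  n6⇒n7

All matches (sorted): [[2,2],[2,4],[5,2],[8,2],[14,1],[16,2],[20,3],[21,2],[21,4],[27,1],[32,3],[33,2],[33,4],[38,2],[41,0],[41,2],[41,4],[44,0],[44,2],[44,4],[50,1],[55,3],[58,3]]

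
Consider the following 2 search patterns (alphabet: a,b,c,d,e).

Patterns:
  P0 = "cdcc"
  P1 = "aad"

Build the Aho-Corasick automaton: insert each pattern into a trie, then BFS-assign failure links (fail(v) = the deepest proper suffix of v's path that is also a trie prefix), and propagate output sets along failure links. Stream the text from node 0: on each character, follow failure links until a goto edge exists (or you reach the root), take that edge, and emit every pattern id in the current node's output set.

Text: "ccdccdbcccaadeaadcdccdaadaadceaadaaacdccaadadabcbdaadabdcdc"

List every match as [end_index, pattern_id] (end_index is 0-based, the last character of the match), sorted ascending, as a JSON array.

Build:
Trie nodes:
  n0 'ε': a→5 c→1
  n1 'c': d→2
  n2 'cd': c→3
  n3 'cdc': c→4
  n4 'cdcc': ·  ←P0
  n5 'a': a→6
  n6 'aa': d→7
  n7 'aad': ·  ←P1

BFS fail/out derivation:
  fail(1) 'c': from fail(0)=0 chase 'c': 0 ⇒ 0;  out=∅∪out(0)=∅
  fail(5) 'a': from fail(0)=0 chase 'a': 0 ⇒ 0;  out=∅∪out(0)=∅
  fail(2) 'cd': from fail(1)=0 chase 'd': 0 ⇒ 0;  out=∅∪out(0)=∅
  fail(6) 'aa': from fail(5)=0 chase 'a': 0 ⇒ 5;  out=∅∪out(5)=∅
  fail(3) 'cdc': from fail(2)=0 chase 'c': 0 ⇒ 1;  out=∅∪out(1)=∅
  fail(7) 'aad': from fail(6)=5 chase 'd': 5→0 ⇒ 0;  out={1}∪out(0)={1}
  fail(4) 'cdcc': from fail(3)=1 chase 'c': 1→0 ⇒ 1;  out={0}∪out(1)={0}

Run:
[0] read 'c'  n0⇒n1
[1] read 'c'  n1⇒n1 ·f
[2] read 'd'  n1⇒n2
[3] read 'c'  n2⇒n3
[4] read 'c'  n3⇒n4  → match P0@[1:4]
[5] read 'd'  n4⇒n2 ·f
[6] read 'b'  n2⇒n0 ·f
[7] read 'c'  n0⇒n1
[8] read 'c'  n1⇒n1 ·f
[9] read 'c'  n1⇒n1 ·f
[10] read 'a'  n1⇒n5 ·f
[11] read 'a'  n5⇒n6
[12] read 'd'  n6⇒n7  → match P1@[10:12]
[13] read 'e'  n7⇒n0 ·f
[14] read 'a'  n0⇒n5
[15] read 'a'  n5⇒n6
[16] read 'd'  n6⇒n7  → match P1@[14:16]
[17] read 'c'  n7⇒n1 ·f
[18] read 'd'  n1⇒n2
[19] read 'c'  n2⇒n3
[20] read 'c'  n3⇒n4  → match P0@[17:20]
[21] read 'd'  n4⇒n2 ·f
[22] read 'a'  n2⇒n5 ·f
[23] read 'a'  n5⇒n6
[24] read 'd'  n6⇒n7  → match P1@[22:24]
[25] read 'a'  n7⇒n5 ·f
[26] read 'a'  n5⇒n6
[27] read 'd'  n6⇒n7  → match P1@[25:27]
[28] read 'c'  n7⇒n1 ·f
[29] read 'e'  n1⇒n0 ·f
[30] read 'a'  n0⇒n5
[31] read 'a'  n5⇒n6
[32] read 'd'  n6⇒n7  → match P1@[30:32]
[33] read 'a'  n7⇒n5 ·f
[34] read 'a'  n5⇒n6
[35] read 'a'  n6⇒n6 ·f
[36] read 'c'  n6⇒n1 ·f
[37] read 'd'  n1⇒n2
[38] read 'c'  n2⇒n3
[39] read 'c'  n3⇒n4  → match P0@[36:39]
[40] read 'a'  n4⇒n5 ·f
[41] read 'a'  n5⇒n6
[42] read 'd'  n6⇒n7  → match P1@[40:42]
[43] read 'a'  n7⇒n5 ·f
[44] read 'd'  n5⇒n0 ·f
[45] read 'a'  n0⇒n5
[46] read 'b'  n5⇒n0 ·f
[47] read 'c'  n0⇒n1
[48] read 'b'  n1⇒n0 ·f
[49] read 'd'  n0⇒n0
[50] read 'a'  n0⇒n5
[51] read 'a'  n5⇒n6
[52] read 'd'  n6⇒n7  → match P1@[50:52]
[53] read 'a'  n7⇒n5 ·f
[54] read 'b'  n5⇒n0 ·f
[55] read 'd'  n0⇒n0
[56] read 'c'  n0⇒n1
[57] read 'd'  n1⇒n2
[58] read 'c'  n2⇒n3

Result: [[4,0],[12,1],[16,1],[20,0],[24,1],[27,1],[32,1],[39,0],[42,1],[52,1]]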